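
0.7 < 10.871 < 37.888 True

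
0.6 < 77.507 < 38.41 False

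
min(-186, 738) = -186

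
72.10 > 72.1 False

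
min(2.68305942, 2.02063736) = 2.02063736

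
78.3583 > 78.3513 True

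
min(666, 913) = 666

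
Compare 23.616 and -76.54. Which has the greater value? 23.616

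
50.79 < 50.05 False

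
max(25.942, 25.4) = 25.942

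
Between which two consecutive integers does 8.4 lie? 8 and 9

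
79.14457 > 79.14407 True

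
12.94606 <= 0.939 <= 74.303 False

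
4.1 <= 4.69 True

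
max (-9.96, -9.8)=-9.8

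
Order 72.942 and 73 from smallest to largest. 72.942,73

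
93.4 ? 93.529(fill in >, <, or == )<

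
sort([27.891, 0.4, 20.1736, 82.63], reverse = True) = [82.63, 27.891, 20.1736, 0.4]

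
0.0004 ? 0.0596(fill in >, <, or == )<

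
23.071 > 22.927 True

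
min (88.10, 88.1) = 88.10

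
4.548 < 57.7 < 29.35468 False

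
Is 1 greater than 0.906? Yes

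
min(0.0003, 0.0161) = 0.0003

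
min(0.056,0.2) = 0.056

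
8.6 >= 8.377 True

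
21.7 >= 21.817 False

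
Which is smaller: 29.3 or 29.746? 29.3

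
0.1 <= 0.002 False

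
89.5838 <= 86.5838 False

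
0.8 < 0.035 False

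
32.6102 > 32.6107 False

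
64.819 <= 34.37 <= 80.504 False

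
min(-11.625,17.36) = -11.625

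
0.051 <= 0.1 True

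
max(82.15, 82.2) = 82.2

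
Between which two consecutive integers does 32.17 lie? 32 and 33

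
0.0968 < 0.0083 False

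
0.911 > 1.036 False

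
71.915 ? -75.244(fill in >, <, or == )>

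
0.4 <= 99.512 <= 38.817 False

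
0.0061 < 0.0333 True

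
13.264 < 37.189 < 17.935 False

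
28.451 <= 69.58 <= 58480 True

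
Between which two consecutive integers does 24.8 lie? 24 and 25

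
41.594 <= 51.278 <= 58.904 True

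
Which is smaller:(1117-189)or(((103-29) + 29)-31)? (((103-29) + 29)-31)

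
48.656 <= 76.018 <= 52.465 False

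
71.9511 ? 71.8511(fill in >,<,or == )>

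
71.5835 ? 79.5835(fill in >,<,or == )<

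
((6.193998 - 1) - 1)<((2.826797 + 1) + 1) True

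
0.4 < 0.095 False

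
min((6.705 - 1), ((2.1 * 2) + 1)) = 5.2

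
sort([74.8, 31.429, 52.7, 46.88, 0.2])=[0.2, 31.429, 46.88, 52.7, 74.8]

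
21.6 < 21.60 False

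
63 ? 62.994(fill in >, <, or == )>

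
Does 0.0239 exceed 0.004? Yes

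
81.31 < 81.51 True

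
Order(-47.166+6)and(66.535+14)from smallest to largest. (-47.166+6),(66.535+14)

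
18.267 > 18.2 True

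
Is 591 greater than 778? No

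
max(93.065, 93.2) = 93.2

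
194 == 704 False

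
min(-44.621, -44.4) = -44.621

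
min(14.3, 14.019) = 14.019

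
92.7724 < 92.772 False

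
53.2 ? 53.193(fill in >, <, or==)>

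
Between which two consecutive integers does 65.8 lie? 65 and 66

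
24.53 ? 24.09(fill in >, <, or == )>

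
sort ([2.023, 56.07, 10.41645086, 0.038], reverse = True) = [56.07, 10.41645086, 2.023, 0.038]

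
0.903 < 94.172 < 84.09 False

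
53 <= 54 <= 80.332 True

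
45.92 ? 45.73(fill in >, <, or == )>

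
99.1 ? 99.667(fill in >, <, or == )<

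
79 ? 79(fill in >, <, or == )==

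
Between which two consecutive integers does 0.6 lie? 0 and 1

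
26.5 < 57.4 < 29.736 False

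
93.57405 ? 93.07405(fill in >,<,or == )>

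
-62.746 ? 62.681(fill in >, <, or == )<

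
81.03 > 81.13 False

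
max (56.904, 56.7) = 56.904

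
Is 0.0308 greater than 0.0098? Yes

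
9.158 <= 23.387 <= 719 True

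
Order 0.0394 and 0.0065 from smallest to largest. 0.0065, 0.0394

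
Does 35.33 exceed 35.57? No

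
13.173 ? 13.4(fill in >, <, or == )<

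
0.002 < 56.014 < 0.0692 False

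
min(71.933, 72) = 71.933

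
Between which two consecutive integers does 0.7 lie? 0 and 1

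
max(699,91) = 699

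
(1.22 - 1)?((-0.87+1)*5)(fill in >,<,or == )<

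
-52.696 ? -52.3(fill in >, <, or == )<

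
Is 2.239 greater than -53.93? Yes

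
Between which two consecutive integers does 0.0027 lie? 0 and 1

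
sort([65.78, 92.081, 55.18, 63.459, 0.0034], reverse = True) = [92.081, 65.78, 63.459, 55.18, 0.0034]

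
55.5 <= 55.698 True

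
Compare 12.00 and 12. They are equal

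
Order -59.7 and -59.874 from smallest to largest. -59.874, -59.7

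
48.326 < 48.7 True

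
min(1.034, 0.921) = 0.921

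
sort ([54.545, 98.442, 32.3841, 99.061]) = [32.3841, 54.545, 98.442, 99.061]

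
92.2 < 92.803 True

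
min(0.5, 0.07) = 0.07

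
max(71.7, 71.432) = 71.7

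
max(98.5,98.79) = 98.79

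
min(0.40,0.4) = 0.40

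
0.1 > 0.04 True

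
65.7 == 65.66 False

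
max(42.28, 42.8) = 42.8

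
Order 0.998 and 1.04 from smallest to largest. 0.998, 1.04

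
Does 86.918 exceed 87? No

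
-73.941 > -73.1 False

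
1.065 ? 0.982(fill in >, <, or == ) >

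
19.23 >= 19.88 False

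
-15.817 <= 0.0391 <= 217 True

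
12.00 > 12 False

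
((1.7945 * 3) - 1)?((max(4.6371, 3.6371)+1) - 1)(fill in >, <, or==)<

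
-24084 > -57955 True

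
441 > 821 False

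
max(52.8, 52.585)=52.8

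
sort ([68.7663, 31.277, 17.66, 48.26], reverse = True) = [68.7663, 48.26, 31.277, 17.66]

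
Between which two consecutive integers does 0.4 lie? 0 and 1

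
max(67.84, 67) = 67.84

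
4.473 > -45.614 True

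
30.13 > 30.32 False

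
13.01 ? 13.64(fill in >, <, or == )<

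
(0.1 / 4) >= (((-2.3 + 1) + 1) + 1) False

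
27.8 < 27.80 False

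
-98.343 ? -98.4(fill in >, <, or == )>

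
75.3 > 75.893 False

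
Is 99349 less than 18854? No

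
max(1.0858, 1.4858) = 1.4858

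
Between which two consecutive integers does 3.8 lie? 3 and 4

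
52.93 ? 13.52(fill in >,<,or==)>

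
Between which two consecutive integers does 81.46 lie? 81 and 82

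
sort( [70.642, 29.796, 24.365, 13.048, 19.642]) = [13.048, 19.642, 24.365, 29.796, 70.642]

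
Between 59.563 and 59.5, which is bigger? 59.563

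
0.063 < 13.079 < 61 True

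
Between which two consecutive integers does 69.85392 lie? 69 and 70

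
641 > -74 True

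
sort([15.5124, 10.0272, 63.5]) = [10.0272, 15.5124, 63.5]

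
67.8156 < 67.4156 False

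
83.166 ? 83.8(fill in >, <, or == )<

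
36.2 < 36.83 True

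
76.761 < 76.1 False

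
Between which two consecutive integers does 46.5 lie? 46 and 47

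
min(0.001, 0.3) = 0.001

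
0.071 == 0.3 False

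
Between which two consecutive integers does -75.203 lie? -76 and -75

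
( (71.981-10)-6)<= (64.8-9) False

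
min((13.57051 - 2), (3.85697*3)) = 11.57051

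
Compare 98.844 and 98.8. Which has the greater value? 98.844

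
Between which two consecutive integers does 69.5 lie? 69 and 70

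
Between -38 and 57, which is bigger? 57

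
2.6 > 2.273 True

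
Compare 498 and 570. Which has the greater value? 570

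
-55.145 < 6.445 True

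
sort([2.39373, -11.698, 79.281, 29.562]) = [-11.698, 2.39373, 29.562, 79.281]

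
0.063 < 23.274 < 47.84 True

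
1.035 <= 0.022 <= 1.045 False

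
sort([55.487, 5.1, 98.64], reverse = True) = [98.64, 55.487, 5.1]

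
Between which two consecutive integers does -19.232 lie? -20 and -19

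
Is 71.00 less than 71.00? No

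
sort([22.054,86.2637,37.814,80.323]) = [22.054,37.814,80.323,86.2637]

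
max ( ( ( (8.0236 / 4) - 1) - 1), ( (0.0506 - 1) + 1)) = 0.0506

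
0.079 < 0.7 True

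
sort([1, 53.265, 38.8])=[1, 38.8, 53.265]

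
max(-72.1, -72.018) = -72.018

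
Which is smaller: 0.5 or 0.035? 0.035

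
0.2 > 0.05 True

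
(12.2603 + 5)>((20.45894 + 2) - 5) False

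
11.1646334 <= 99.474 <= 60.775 False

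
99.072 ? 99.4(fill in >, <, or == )<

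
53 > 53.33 False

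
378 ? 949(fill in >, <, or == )<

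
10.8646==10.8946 False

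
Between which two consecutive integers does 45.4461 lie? 45 and 46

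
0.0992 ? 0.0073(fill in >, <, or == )>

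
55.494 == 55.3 False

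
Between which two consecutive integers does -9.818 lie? -10 and -9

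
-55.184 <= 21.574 True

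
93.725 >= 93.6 True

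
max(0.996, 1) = 1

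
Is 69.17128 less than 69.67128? Yes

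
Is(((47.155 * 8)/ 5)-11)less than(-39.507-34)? No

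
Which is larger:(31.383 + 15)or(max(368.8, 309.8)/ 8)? (31.383 + 15)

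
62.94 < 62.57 False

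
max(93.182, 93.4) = 93.4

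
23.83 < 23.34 False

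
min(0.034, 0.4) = 0.034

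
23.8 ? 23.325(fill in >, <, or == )>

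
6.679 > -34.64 True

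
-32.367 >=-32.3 False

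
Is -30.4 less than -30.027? Yes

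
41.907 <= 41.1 False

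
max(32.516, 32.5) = 32.516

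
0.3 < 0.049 False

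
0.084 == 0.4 False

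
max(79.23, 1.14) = 79.23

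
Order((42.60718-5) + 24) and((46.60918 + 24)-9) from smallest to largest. ((42.60718-5) + 24), ((46.60918 + 24)-9)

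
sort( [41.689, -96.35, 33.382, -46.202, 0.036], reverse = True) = [41.689, 33.382, 0.036, -46.202, -96.35]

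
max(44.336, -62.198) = 44.336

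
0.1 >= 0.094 True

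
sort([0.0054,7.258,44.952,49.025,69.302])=[0.0054,7.258,44.952,49.025,69.302]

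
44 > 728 False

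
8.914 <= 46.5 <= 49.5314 True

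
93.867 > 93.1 True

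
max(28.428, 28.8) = 28.8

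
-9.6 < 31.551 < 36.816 True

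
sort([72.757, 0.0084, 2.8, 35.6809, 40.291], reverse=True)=[72.757, 40.291, 35.6809, 2.8, 0.0084]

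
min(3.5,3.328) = 3.328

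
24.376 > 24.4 False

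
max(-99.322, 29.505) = 29.505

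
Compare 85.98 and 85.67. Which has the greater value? 85.98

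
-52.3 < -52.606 False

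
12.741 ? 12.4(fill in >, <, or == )>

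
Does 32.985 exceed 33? No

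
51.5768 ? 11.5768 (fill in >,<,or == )>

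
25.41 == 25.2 False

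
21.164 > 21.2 False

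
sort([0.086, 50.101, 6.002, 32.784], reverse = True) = [50.101, 32.784, 6.002, 0.086]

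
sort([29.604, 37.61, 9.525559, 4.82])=[4.82, 9.525559, 29.604, 37.61]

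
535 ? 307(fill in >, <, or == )>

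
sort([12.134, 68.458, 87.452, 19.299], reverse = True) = [87.452, 68.458, 19.299, 12.134]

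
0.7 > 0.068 True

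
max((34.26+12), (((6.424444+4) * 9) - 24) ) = 69.819996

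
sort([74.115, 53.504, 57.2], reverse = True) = [74.115, 57.2, 53.504]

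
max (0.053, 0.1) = 0.1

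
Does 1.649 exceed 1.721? No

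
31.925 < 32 True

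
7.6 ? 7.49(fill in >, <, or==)>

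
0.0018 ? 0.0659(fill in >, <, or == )<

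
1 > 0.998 True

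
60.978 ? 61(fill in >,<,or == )<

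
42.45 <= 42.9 True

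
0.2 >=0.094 True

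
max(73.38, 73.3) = 73.38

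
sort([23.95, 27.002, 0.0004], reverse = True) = [27.002, 23.95, 0.0004]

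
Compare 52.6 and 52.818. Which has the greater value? 52.818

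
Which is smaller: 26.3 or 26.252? 26.252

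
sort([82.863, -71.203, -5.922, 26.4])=[-71.203, -5.922, 26.4, 82.863]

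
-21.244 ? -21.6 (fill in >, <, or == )>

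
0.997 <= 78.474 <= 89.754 True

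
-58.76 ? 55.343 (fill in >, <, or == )<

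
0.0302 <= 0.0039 False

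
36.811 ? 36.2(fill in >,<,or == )>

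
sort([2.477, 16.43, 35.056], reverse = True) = [35.056, 16.43, 2.477]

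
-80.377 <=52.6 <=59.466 True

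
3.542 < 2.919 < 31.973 False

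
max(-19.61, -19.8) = -19.61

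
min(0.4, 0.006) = 0.006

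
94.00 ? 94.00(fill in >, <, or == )==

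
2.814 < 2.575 False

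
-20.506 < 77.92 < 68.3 False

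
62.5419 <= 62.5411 False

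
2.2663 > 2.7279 False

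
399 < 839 True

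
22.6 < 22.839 True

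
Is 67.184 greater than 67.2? No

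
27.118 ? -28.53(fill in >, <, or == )>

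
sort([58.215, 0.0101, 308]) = [0.0101, 58.215, 308]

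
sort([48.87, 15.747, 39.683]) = [15.747, 39.683, 48.87]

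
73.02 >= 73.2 False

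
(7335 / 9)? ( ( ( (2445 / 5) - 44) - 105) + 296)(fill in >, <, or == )>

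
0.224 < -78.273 False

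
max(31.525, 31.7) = 31.7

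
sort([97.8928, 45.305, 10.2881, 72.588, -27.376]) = [-27.376, 10.2881, 45.305, 72.588, 97.8928]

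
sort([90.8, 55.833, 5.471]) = [5.471, 55.833, 90.8]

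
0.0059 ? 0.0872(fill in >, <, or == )<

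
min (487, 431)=431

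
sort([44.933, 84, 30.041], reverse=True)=[84, 44.933, 30.041]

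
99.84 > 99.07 True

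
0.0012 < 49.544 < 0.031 False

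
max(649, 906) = 906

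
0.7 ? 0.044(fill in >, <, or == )>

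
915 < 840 False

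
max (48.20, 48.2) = 48.2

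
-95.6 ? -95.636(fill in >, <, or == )>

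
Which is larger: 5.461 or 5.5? 5.5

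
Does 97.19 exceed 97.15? Yes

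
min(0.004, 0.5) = 0.004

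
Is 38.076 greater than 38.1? No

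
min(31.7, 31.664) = 31.664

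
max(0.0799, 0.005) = 0.0799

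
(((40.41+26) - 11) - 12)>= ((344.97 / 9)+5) True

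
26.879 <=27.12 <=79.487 True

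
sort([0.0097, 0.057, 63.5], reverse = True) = [63.5, 0.057, 0.0097]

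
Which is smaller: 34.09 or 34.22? 34.09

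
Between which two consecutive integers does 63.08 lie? 63 and 64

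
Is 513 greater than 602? No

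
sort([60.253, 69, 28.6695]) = [28.6695, 60.253, 69]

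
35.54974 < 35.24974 False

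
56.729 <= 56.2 False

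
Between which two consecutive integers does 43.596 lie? 43 and 44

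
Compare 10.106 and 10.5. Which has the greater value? 10.5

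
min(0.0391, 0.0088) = 0.0088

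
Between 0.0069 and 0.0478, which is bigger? 0.0478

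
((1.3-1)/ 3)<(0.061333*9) True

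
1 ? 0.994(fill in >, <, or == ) >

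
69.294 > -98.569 True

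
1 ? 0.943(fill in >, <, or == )>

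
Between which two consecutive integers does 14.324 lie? 14 and 15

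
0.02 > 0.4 False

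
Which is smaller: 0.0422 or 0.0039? 0.0039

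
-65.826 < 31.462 True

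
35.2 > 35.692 False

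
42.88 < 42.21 False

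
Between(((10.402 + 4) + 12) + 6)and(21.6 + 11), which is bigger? (21.6 + 11)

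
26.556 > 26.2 True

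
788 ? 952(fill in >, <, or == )<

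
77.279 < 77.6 True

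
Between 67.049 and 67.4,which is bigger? 67.4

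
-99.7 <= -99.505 True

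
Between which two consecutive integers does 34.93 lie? 34 and 35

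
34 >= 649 False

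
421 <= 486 True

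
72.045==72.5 False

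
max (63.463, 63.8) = 63.8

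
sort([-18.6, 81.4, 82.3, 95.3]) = [-18.6, 81.4, 82.3, 95.3]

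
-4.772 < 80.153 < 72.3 False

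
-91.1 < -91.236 False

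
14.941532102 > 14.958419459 False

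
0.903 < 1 True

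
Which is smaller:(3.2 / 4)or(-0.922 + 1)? (-0.922 + 1)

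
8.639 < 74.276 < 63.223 False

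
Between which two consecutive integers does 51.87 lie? 51 and 52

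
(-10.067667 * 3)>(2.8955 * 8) False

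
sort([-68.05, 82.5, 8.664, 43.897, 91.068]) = [-68.05, 8.664, 43.897, 82.5, 91.068]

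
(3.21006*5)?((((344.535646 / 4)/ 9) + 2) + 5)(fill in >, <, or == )<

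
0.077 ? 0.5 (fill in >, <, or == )<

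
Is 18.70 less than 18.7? No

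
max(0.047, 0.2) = 0.2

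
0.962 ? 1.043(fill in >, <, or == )<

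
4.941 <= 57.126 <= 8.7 False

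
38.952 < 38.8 False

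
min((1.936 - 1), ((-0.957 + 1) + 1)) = 0.936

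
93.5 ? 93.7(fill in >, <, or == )<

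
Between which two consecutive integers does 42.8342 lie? 42 and 43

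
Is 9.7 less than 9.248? No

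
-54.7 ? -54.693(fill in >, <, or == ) <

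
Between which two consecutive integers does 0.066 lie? 0 and 1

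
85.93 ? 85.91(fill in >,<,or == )>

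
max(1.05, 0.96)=1.05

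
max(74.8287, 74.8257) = 74.8287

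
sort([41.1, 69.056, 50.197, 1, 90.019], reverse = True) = [90.019, 69.056, 50.197, 41.1, 1]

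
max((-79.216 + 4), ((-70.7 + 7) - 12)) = -75.216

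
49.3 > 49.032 True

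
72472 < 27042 False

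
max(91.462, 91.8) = 91.8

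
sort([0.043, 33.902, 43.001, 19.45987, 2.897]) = [0.043, 2.897, 19.45987, 33.902, 43.001]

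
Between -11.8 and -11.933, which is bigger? -11.8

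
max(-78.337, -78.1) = -78.1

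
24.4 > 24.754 False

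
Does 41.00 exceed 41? No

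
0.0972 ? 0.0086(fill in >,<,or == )>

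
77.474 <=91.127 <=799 True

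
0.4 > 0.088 True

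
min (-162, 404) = -162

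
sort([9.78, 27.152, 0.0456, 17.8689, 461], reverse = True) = [461, 27.152, 17.8689, 9.78, 0.0456]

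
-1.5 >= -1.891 True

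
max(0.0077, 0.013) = 0.013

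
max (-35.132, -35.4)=-35.132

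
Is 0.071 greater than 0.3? No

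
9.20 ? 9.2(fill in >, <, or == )==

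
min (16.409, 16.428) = 16.409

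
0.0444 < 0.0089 False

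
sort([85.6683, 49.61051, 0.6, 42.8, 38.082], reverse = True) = [85.6683, 49.61051, 42.8, 38.082, 0.6]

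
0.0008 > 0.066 False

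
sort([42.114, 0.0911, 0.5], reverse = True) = [42.114, 0.5, 0.0911]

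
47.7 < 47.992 True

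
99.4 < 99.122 False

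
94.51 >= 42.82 True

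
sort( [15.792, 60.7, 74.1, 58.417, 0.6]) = [0.6, 15.792, 58.417, 60.7, 74.1]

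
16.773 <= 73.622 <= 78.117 True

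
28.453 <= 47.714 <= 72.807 True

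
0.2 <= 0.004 False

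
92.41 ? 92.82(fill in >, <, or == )<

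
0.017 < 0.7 True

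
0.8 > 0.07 True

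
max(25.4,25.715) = 25.715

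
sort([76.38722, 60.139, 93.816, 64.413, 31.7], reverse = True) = [93.816, 76.38722, 64.413, 60.139, 31.7]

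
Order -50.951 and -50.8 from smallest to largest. -50.951, -50.8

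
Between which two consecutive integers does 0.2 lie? 0 and 1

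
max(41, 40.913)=41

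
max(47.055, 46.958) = 47.055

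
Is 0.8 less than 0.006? No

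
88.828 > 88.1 True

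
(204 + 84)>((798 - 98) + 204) False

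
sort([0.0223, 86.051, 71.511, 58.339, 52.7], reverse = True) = [86.051, 71.511, 58.339, 52.7, 0.0223]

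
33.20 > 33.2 False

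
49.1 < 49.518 True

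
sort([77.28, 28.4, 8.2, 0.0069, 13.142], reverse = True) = [77.28, 28.4, 13.142, 8.2, 0.0069]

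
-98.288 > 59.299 False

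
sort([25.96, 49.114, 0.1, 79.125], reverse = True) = [79.125, 49.114, 25.96, 0.1]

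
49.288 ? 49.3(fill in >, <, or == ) <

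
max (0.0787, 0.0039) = 0.0787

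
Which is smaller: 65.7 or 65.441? 65.441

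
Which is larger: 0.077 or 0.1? 0.1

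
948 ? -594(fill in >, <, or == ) >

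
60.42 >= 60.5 False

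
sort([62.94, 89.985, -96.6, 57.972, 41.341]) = [-96.6, 41.341, 57.972, 62.94, 89.985]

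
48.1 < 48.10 False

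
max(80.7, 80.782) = 80.782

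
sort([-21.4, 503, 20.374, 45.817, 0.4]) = [-21.4, 0.4, 20.374, 45.817, 503]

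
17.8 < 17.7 False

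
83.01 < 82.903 False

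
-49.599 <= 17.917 True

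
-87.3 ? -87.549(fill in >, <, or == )>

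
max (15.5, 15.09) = 15.5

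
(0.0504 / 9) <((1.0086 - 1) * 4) True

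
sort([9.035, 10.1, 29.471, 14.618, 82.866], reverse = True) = [82.866, 29.471, 14.618, 10.1, 9.035]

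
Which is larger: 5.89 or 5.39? 5.89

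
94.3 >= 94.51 False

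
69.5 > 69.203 True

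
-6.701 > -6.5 False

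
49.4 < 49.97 True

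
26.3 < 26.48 True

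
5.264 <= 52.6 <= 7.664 False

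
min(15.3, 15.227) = 15.227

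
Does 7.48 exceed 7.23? Yes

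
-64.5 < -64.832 False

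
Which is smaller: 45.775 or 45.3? 45.3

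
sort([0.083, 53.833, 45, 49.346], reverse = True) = [53.833, 49.346, 45, 0.083]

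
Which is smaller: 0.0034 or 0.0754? 0.0034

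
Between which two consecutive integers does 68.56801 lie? 68 and 69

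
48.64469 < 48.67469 True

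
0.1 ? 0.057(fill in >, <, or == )>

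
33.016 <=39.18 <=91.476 True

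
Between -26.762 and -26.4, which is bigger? -26.4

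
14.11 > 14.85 False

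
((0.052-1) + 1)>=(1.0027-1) True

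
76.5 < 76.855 True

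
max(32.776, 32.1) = 32.776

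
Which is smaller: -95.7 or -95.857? -95.857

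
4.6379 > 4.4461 True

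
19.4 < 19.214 False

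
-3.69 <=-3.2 True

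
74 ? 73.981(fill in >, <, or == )>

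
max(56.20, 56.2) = 56.2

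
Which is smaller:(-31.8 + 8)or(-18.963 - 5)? (-18.963 - 5)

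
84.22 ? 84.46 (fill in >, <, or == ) <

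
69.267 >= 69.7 False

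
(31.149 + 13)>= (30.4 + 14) False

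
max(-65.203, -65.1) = -65.1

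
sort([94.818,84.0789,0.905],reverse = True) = [94.818,84.0789,0.905]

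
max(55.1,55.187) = 55.187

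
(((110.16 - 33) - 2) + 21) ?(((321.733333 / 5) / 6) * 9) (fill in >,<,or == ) <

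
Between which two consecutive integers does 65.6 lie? 65 and 66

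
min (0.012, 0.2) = 0.012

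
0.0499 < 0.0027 False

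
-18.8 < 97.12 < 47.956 False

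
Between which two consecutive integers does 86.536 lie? 86 and 87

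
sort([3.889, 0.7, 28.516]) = [0.7, 3.889, 28.516]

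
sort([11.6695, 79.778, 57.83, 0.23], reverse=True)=[79.778, 57.83, 11.6695, 0.23]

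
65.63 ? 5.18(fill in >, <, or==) >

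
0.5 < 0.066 False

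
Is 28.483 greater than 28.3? Yes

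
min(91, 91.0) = 91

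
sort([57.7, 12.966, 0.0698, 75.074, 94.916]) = [0.0698, 12.966, 57.7, 75.074, 94.916]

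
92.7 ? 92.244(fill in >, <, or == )>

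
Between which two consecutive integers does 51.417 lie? 51 and 52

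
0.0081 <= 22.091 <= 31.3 True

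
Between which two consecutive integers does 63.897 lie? 63 and 64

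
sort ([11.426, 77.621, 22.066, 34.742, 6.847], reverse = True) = [77.621, 34.742, 22.066, 11.426, 6.847]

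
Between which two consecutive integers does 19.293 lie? 19 and 20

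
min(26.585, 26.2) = 26.2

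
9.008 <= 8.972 False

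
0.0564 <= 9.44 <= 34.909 True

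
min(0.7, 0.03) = 0.03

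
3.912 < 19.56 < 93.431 True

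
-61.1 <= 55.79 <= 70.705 True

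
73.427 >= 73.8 False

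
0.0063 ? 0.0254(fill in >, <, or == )<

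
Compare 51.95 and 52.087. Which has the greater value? 52.087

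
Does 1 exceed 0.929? Yes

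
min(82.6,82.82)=82.6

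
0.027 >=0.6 False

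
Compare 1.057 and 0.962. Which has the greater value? 1.057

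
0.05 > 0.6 False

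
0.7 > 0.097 True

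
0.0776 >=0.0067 True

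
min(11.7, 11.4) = 11.4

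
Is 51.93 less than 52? Yes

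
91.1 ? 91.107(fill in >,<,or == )<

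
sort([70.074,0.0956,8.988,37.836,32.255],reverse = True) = [70.074,37.836,32.255,8.988,0.0956]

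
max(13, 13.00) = 13.00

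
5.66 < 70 True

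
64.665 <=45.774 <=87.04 False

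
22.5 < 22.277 False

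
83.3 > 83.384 False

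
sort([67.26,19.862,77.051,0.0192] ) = [0.0192,19.862,67.26,77.051]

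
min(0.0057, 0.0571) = 0.0057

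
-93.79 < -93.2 True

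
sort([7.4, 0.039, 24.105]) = [0.039, 7.4, 24.105]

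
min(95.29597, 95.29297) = 95.29297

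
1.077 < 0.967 False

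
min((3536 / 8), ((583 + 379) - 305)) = 442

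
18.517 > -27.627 True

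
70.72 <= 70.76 True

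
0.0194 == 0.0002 False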